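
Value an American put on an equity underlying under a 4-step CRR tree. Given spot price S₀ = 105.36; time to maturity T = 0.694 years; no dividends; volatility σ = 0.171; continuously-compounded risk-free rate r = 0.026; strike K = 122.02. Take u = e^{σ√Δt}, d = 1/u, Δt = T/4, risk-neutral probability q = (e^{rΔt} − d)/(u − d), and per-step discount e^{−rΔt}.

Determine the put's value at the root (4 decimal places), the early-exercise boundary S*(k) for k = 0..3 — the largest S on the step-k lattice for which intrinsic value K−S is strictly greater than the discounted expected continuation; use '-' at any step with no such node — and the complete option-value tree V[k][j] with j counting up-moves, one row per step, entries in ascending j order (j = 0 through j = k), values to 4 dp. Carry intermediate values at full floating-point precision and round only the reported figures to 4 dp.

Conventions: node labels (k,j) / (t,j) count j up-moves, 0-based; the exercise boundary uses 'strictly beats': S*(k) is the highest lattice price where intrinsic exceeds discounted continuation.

Δt=0.17350  u=1.07383  d=0.93125  q=0.51391  discount=0.99550
step 4 (expiry): payoffs max(K−S,0) = 42.7806 30.6490 16.6600 0.5293 0.0000
step 3: (k=3,j=0): S=85.0893, K−S=36.9307, hold=36.3815 ⇒ V=36.9307 exercise | (k=3,j=1): S=98.1165, K−S=23.9035, hold=23.3543 ⇒ V=23.9035 exercise | (k=3,j=2): S=113.1382, K−S=8.8818, hold=8.3326 ⇒ V=8.8818 exercise | (k=3,j=3): S=130.4597, K−S=0.0000, hold=0.2561 ⇒ V=0.2561 continue  boundary S*=113.1382
step 2: (k=2,j=0): S=91.3710, K−S=30.6490, hold=30.0998 ⇒ V=30.6490 exercise | (k=2,j=1): S=105.3600, K−S=16.6600, hold=16.1108 ⇒ V=16.6600 exercise | (k=2,j=2): S=121.4907, K−S=0.5293, hold=4.4289 ⇒ V=4.4289 continue  boundary S*=105.3600
step 1: (k=1,j=0): S=98.1165, K−S=23.9035, hold=23.3543 ⇒ V=23.9035 exercise | (k=1,j=1): S=113.1382, K−S=8.8818, hold=10.3276 ⇒ V=10.3276 continue  boundary S*=98.1165
step 0: (k=0,j=0): S=105.3600, K−S=16.6600, hold=16.8505 ⇒ V=16.8505 continue  boundary S*=-

price = 16.8505
boundary = - 98.1165 105.3600 113.1382
tree:
16.8505
23.9035 10.3276
30.6490 16.6600 4.4289
36.9307 23.9035 8.8818 0.2561
42.7806 30.6490 16.6600 0.5293 0.0000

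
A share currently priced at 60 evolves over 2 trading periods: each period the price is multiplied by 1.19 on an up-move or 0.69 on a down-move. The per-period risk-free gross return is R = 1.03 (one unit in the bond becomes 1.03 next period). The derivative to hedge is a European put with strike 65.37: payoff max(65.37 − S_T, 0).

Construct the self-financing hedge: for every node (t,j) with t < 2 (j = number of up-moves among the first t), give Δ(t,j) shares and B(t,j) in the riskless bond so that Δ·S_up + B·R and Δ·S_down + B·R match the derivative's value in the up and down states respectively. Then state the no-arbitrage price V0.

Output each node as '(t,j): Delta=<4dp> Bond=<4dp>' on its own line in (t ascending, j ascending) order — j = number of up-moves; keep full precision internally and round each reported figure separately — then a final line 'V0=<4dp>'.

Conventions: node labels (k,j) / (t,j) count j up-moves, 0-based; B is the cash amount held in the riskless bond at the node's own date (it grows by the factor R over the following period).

(0,0): Delta=-0.5688 Bond=44.2842
(1,0): Delta=-1.0000 Bond=63.4660
(1,1): Delta=-0.4511 Bond=37.2112
V0=10.1585

Arbitrage-free pricing uses the up-move probability p* = (R−d)/(u−d) = 0.6800, discounting each step at R = 1.03.
Payoffs at expiry: V(2,0)=36.8040, V(2,1)=16.1040, V(2,2)=0.0000
  t=1,j=0: stock 41.4000 → up 49.2660 (V=16.1040), down 28.5660 (V=36.8040). Price 22.0660; hedge Δ=-1.0000, bond B=63.4660.
  t=1,j=1: stock 71.4000 → up 84.9660 (V=0.0000), down 49.2660 (V=16.1040). Price 5.0032; hedge Δ=-0.4511, bond B=37.2112.
  t=0,j=0: stock 60.0000 → up 71.4000 (V=5.0032), down 41.4000 (V=22.0660). Price 10.1585; hedge Δ=-0.5688, bond B=44.2842.
Sanity check at the root: Δ(0,0)·S0 + B(0,0) reproduces V0 = 10.1585.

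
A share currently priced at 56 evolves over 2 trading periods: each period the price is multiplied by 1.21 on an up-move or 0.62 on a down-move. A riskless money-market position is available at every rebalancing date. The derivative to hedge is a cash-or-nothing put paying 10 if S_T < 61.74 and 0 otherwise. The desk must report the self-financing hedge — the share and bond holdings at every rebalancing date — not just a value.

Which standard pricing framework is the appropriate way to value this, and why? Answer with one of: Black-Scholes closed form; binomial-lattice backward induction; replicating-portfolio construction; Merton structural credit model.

Key observation: the deliverable is the dynamic trading strategy on the 2-step tree (spot 56, moves 1.21 and 0.62), so the valuation must go through the node-by-node replicating-portfolio solve.

framework: replicating-portfolio construction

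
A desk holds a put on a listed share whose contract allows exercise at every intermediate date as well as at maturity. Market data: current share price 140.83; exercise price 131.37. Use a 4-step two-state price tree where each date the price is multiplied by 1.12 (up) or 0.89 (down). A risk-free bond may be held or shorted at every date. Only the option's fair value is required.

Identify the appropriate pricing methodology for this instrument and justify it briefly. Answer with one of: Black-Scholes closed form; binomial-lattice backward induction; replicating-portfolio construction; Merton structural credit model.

framework: binomial-lattice backward induction

Key observation: the exercise right at every one of the 4 steps is what matters: each node needs max(131.37 − S, continuation), which only the stepwise tree valuation starting from spot 140.83 delivers.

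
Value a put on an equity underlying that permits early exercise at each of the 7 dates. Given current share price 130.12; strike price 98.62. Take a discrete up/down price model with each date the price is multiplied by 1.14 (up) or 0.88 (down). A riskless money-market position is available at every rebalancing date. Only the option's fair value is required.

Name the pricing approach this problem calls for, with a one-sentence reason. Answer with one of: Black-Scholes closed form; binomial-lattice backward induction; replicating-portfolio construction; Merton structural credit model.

framework: binomial-lattice backward induction

Key observation: the defining feature is the embedded early-exercise option across 7 discrete dates on the spot-130.12 tree; pricing the strike-98.62 put means working backward with an exercise test at every node.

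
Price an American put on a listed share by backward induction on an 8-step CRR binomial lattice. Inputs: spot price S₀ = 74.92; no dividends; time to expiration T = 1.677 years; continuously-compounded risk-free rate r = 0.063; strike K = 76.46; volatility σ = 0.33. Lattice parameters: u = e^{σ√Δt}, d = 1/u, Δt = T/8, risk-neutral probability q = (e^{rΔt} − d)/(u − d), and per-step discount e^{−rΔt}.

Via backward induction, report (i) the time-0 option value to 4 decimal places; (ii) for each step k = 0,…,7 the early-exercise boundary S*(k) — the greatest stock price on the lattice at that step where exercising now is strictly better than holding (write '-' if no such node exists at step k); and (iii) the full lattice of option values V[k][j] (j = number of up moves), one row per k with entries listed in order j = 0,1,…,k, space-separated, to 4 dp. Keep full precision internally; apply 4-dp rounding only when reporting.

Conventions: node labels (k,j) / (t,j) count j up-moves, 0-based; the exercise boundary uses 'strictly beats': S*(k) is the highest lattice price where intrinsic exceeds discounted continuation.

params: Δt=0.20963 u=1.16310 d=0.85977 q=0.50613 e^(-rΔt)=0.98688
t_8 payoffs: 54.0904 46.1983 35.5219 21.0788 1.5400 0.0000 0.0000 0.0000 0.0000
t_7: node(7,0) S=26.0181 payoff=50.4419 vs cont=49.4388 → 50.4419 [stop]  node(7,1) S=35.1974 payoff=41.2626 vs cont=40.2595 → 41.2626 [stop]  node(7,2) S=47.6152 payoff=28.8448 vs cont=27.8417 → 28.8448 [stop]  node(7,3) S=64.4140 payoff=12.0460 vs cont=11.0429 → 12.0460 [stop]  node(7,4) S=87.1395 payoff=0.0000 vs cont=0.7506 → 0.7506 [wait]  node(7,5) S=117.8828 payoff=0.0000 vs cont=0.0000 → 0.0000 [wait]  node(7,6) S=159.4723 payoff=0.0000 vs cont=0.0000 → 0.0000 [wait]  node(7,7) S=215.7349 payoff=0.0000 vs cont=0.0000 → 0.0000 [wait]  ⇒ S*(7)=64.4140
t_6: node(6,0) S=30.2617 payoff=46.1983 vs cont=45.1952 → 46.1983 [stop]  node(6,1) S=40.9381 payoff=35.5219 vs cont=34.5188 → 35.5219 [stop]  node(6,2) S=55.3812 payoff=21.0788 vs cont=20.0756 → 21.0788 [stop]  node(6,3) S=74.9200 payoff=1.5400 vs cont=6.2461 → 6.2461 [wait]  node(6,4) S=101.3521 payoff=0.0000 vs cont=0.3658 → 0.3658 [wait]  node(6,5) S=137.1096 payoff=0.0000 vs cont=0.0000 → 0.0000 [wait]  node(6,6) S=185.4825 payoff=0.0000 vs cont=0.0000 → 0.0000 [wait]  ⇒ S*(6)=55.3812
t_5: node(5,0) S=35.1974 payoff=41.2626 vs cont=40.2595 → 41.2626 [stop]  node(5,1) S=47.6152 payoff=28.8448 vs cont=27.8417 → 28.8448 [stop]  node(5,2) S=64.4140 payoff=12.0460 vs cont=13.3935 → 13.3935 [wait]  node(5,3) S=87.1395 payoff=0.0000 vs cont=3.2270 → 3.2270 [wait]  node(5,4) S=117.8828 payoff=0.0000 vs cont=0.1783 → 0.1783 [wait]  node(5,5) S=159.4723 payoff=0.0000 vs cont=0.0000 → 0.0000 [wait]  ⇒ S*(5)=47.6152
t_4: node(4,0) S=40.9381 payoff=35.5219 vs cont=34.5188 → 35.5219 [stop]  node(4,1) S=55.3812 payoff=21.0788 vs cont=20.7487 → 21.0788 [stop]  node(4,2) S=74.9200 payoff=1.5400 vs cont=8.1398 → 8.1398 [wait]  node(4,3) S=101.3521 payoff=0.0000 vs cont=1.6619 → 1.6619 [wait]  node(4,4) S=137.1096 payoff=0.0000 vs cont=0.0869 → 0.0869 [wait]  ⇒ S*(4)=55.3812
t_3: node(3,0) S=47.6152 payoff=28.8448 vs cont=27.8417 → 28.8448 [stop]  node(3,1) S=64.4140 payoff=12.0460 vs cont=14.3394 → 14.3394 [wait]  node(3,2) S=87.1395 payoff=0.0000 vs cont=4.7974 → 4.7974 [wait]  node(3,3) S=117.8828 payoff=0.0000 vs cont=0.8534 → 0.8534 [wait]  ⇒ S*(3)=47.6152
t_2: node(2,0) S=55.3812 payoff=21.0788 vs cont=21.2211 → 21.2211 [wait]  node(2,1) S=74.9200 payoff=1.5400 vs cont=9.3852 → 9.3852 [wait]  node(2,2) S=101.3521 payoff=0.0000 vs cont=2.7645 → 2.7645 [wait]  ⇒ S*(2)=-
t_1: node(1,0) S=64.4140 payoff=12.0460 vs cont=15.0308 → 15.0308 [wait]  node(1,1) S=87.1395 payoff=0.0000 vs cont=5.9551 → 5.9551 [wait]  ⇒ S*(1)=-
t_0: node(0,0) S=74.9200 payoff=1.5400 vs cont=10.3004 → 10.3004 [wait]  ⇒ S*(0)=-

price = 10.3004
boundary = - - - 47.6152 55.3812 47.6152 55.3812 64.4140
tree:
10.3004
15.0308 5.9551
21.2211 9.3852 2.7645
28.8448 14.3394 4.7974 0.8534
35.5219 21.0788 8.1398 1.6619 0.0869
41.2626 28.8448 13.3935 3.2270 0.1783 0.0000
46.1983 35.5219 21.0788 6.2461 0.3658 0.0000 0.0000
50.4419 41.2626 28.8448 12.0460 0.7506 0.0000 0.0000 0.0000
54.0904 46.1983 35.5219 21.0788 1.5400 0.0000 0.0000 0.0000 0.0000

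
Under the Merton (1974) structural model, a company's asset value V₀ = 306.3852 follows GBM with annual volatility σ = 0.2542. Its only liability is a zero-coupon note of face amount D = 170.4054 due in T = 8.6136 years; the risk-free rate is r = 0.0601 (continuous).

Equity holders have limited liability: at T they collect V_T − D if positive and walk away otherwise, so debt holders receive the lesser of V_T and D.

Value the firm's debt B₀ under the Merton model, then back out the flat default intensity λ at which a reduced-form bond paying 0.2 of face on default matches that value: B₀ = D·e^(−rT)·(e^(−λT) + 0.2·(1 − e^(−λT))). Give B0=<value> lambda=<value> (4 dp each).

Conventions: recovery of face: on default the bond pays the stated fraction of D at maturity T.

B0=97.7083 lambda=0.0056

Equity is a call on the firm's assets struck at D = 170.4054:
d₁ = [ln(V₀/D) + (r + σ²/2)T] / (σ√T)
   = [ln(306.3852/170.4054) + (0.0601 + 0.5·0.2542²)·8.6136] / (0.2542·√8.6136)
   = [0.586663 + 0.795973] / 0.746050 = 1.853275
d₂ = d₁ − σ√T = 1.853275 − 0.746050 = 1.107225
N(d₁) = 0.968078,  N(d₂) = 0.865902,  e^(−rT) = 0.595903
E₀ = V₀·N(d₁) − D·e^(−rT)·N(d₂)
   = 306.3852·0.968078 − 170.4054·0.595903·0.865902 = 208.676867
B₀ = V₀ − E₀ = 306.3852 − 208.676867 = 97.708333
e^(−λT) = (B₀·e^(rT)/D − 0.2)/(1 − 0.2) = (97.7083·1.678125/170.4054 − 0.2)/0.8 = 0.95276986
λ = −ln(0.95276986)/8.6136 = 0.005617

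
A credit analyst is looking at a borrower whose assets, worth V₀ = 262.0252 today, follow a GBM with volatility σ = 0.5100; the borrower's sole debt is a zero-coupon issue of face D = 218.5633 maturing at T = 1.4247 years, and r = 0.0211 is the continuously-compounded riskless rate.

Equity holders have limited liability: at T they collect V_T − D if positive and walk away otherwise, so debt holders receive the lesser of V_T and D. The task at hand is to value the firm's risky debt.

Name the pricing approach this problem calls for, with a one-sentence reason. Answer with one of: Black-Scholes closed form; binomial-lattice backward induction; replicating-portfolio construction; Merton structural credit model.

framework: Merton structural credit model

Key observation: the question is about default risk generated by asset-value dynamics against a debt face of 218.5633 — the structural framework prices exactly that.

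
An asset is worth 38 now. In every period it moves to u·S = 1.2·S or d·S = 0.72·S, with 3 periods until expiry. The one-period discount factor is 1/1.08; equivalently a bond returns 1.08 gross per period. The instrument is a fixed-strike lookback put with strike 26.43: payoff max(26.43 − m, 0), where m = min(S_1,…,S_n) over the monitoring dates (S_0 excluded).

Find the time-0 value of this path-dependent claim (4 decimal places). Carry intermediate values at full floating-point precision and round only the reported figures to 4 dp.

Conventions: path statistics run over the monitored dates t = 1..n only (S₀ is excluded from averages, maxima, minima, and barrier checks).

price = 0.6101

Risk-neutral up-probability p* = (R−d)/(u−d) = (1.08−0.72)/(1.2−0.72) = 0.7500; the claim prices as the p*-weighted sum of path payoffs discounted by R^3.
Enumerate all 2^3 = 8 price paths (U = up ×1.2, D = down ×0.72); each path with k up-moves has probability p*^k·(1−p*)^(3−k).
DDD: m=14.1834, payoff=12.2466, prob=0.015625
UDD: m=23.6390, payoff=2.7910, prob=0.046875
DUD: m=23.6390, payoff=2.7910, prob=0.046875
UUD: m=39.3984, payoff=0.0000, prob=0.140625
DDU: m=19.6992, payoff=6.7308, prob=0.046875
UDU: m=32.8320, payoff=0.0000, prob=0.140625
DUU: m=27.3600, payoff=0.0000, prob=0.140625
UUU: m=45.6000, payoff=0.0000, prob=0.421875
Price = Σ prob·payoff / R^3 = 0.768512 / 1.259712 = 0.6101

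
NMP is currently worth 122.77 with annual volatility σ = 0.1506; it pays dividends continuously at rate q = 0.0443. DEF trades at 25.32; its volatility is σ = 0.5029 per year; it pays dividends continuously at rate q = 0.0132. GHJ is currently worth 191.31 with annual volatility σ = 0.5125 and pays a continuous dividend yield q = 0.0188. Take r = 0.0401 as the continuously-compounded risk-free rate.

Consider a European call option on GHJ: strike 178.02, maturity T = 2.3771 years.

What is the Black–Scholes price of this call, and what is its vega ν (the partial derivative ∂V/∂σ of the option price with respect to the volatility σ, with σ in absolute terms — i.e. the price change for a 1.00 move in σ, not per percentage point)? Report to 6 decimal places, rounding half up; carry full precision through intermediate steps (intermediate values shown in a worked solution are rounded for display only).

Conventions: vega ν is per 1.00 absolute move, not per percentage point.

price = 64.122034
ν = 96.718422

σ√T = 0.5125·√2.3771 = 0.790165
d₁ = (ln(S/K) + (r−q+σ²/2)T) / (σ√T) = (ln(191.31/178.02) + (0.0401−0.0188+0.5125²/2)·2.3771) / 0.790165 = (0.071999 + 0.362812) / 0.790165 = 0.550280
d₂ = d₁ − σ√T = 0.550280 − 0.790165 = -0.239885
e^{−rT} = 0.909080
e^{−qT} = 0.956294
N(d₁) = 0.708936,  N(d₂) = 0.405210
Call price V = S·e^{−qT}·N(d₁) − K·e^{−rT}·N(d₂) = 129.698946 − 65.576912 = 64.122034
φ(d₁) = (1/√(2π))·e^{−d₁²/2} = 0.342891
ν = S·e^{−qT}·φ(d₁)·√T = 96.718422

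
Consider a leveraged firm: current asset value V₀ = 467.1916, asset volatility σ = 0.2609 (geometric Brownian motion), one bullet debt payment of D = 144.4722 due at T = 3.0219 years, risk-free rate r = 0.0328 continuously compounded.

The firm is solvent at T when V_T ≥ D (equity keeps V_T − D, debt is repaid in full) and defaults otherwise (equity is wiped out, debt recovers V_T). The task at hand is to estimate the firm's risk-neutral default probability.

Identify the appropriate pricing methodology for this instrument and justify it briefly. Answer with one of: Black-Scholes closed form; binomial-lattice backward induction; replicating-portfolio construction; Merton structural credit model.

framework: Merton structural credit model

Key observation: with the firm-asset dynamics (V₀ = 467.1916) and a single zero-coupon liability of face 144.4722 given, debt value, spread, and default probability all derive from the option view of the balance sheet.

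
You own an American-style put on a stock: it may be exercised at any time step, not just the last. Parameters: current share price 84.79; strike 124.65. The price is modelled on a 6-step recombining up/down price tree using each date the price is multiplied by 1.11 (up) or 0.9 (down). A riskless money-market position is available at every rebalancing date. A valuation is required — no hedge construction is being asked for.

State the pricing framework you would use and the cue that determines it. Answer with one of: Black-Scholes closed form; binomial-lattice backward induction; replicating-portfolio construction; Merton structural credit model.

framework: binomial-lattice backward induction

Key observation: with exercise allowed before expiry on a discrete up/down model (6 steps from spot 84.79), the strike-124.65 put's value must be rolled back through the tree testing early exercise at each node.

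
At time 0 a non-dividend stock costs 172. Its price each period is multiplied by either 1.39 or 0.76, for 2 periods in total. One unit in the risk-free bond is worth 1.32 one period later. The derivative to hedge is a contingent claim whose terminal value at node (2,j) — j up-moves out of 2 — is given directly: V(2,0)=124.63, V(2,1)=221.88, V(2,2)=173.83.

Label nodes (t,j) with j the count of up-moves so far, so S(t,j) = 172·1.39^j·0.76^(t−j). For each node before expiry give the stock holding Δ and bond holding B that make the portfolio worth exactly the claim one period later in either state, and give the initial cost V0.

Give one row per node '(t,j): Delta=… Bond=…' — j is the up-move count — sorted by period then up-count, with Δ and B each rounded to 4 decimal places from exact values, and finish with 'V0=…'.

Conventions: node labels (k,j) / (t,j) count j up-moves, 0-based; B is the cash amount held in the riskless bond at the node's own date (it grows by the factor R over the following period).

(0,0): Delta=-0.2231 Bond=143.2298
(1,0): Delta=1.1809 Bond=5.5398
(1,1): Delta=-0.3190 Bond=212.0038
V0=104.8634

Since d<R<u, set p* = (R−d)/(u−d) = 0.8889; price each node as the discounted p*-expectation of its children.
Payoffs at expiry: V(2,0)=124.6300, V(2,1)=221.8800, V(2,2)=173.8300
(1,0): S=130.7200. Δ = (V_up−V_dn)/(S_up−S_dn) = (221.8800−124.6300)/(181.7008−99.3472) = 1.1809. V = [p*·221.8800 + (1−p*)·124.6300]/1.32 = 159.9049. B = V − Δ·S = 5.5398.
(1,1): S=239.0800. Δ = (V_up−V_dn)/(S_up−S_dn) = (173.8300−221.8800)/(332.3212−181.7008) = -0.3190. V = [p*·173.8300 + (1−p*)·221.8800]/1.32 = 135.7340. B = V − Δ·S = 212.0038.
(0,0): S=172.0000. Δ = (V_up−V_dn)/(S_up−S_dn) = (135.7340−159.9049)/(239.0800−130.7200) = -0.2231. V = [p*·135.7340 + (1−p*)·159.9049]/1.32 = 104.8634. B = V − Δ·S = 143.2298.
Sanity check at the root: Δ(0,0)·S0 + B(0,0) reproduces V0 = 104.8634.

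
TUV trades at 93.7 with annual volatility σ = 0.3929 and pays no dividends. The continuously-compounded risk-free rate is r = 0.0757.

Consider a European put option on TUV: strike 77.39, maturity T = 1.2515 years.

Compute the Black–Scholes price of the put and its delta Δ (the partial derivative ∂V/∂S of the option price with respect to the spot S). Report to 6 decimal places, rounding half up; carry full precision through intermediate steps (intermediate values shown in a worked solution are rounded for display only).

price = 5.467269
Δ = -0.192040

σ√T = 0.3929·√1.2515 = 0.439539
d₁ = (ln(S/K) + (r+σ²/2)T) / (σ√T) = (ln(93.7/77.39) + (0.0757+0.3929²/2)·1.2515) / 0.439539 = (0.191241 + 0.191336) / 0.439539 = 0.870404
d₂ = d₁ − σ√T = 0.870404 − 0.439539 = 0.430865
e^{−rT} = 0.909611
N(−d₁) = 0.192040,  N(−d₂) = 0.333283
Put price V = K·e^{−rT}·N(−d₂) − S·N(−d₁) = 23.461406 − 17.994137 = 5.467269
Δ = −N(−d₁) = -0.192040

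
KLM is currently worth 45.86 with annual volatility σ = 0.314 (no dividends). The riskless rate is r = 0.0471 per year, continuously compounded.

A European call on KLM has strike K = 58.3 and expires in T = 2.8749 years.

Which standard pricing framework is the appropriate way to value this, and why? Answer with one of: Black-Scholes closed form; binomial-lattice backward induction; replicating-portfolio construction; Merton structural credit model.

framework: Black-Scholes closed form

Key observation: the instrument is a plain European call (strike 58.3) on a lognormal asset; the exact continuous-time formula applies directly.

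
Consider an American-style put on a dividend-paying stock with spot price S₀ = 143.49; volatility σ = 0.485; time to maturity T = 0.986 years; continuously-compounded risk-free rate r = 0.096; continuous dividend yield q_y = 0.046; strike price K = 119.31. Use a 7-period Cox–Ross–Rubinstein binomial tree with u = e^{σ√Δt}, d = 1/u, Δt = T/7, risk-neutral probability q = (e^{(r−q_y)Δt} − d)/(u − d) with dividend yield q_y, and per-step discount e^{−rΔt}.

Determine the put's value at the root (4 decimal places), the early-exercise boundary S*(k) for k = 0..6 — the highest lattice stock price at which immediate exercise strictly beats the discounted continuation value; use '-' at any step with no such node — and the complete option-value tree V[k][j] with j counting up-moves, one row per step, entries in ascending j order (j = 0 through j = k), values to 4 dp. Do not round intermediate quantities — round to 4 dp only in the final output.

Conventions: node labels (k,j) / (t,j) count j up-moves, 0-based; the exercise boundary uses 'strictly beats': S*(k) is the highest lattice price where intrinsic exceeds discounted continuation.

price = 11.6522
boundary = - - - - 69.2806 83.1121 99.7049
tree:
11.6522
17.6880 5.2870
26.0579 8.9052 1.4225
36.9741 14.6890 2.7409 0.0000
50.0294 23.5445 5.2810 0.0000 0.0000
61.5590 36.1979 10.1752 0.0000 0.0000 0.0000
71.1699 50.0294 19.6051 0.0000 0.0000 0.0000 0.0000
79.1814 61.5590 36.1979 0.0000 0.0000 0.0000 0.0000 0.0000

Δt=0.14086, u=1.19964, d=0.83358, q=0.47393, disc=e^(-rΔt)=0.98657
k=7 terminal: V=max(K-S,0) → 79.1814 61.5590 36.1979 0.0000 0.0000 0.0000 0.0000 0.0000
k=6: j=0 S=48.1401 intr=71.1699 cont=69.8784 V=71.1699[EX]; j=1 S=69.2806 intr=50.0294 cont=48.8743 V=50.0294[EX]; j=2 S=99.7049 intr=19.6051 cont=18.7870 V=19.6051[EX]; j=3 S=143.4900 intr=0.0000 cont=0.0000 V=0.0000[hold]; j=4 S=206.5031 intr=0.0000 cont=0.0000 V=0.0000[hold]; j=5 S=297.1882 intr=0.0000 cont=0.0000 V=0.0000[hold]; j=6 S=427.6973 intr=0.0000 cont=0.0000 V=0.0000[hold]  S*(6)=99.7049
k=5: j=0 S=57.7510 intr=61.5590 cont=60.3295 V=61.5590[EX]; j=1 S=83.1121 intr=36.1979 cont=35.1322 V=36.1979[EX]; j=2 S=119.6105 intr=0.0000 cont=10.1752 V=10.1752[hold]; j=3 S=172.1370 intr=0.0000 cont=0.0000 V=0.0000[hold]; j=4 S=247.7303 intr=0.0000 cont=0.0000 V=0.0000[hold]; j=5 S=356.5201 intr=0.0000 cont=0.0000 V=0.0000[hold]  S*(5)=83.1121
k=4: j=0 S=69.2806 intr=50.0294 cont=48.8743 V=50.0294[EX]; j=1 S=99.7049 intr=19.6051 cont=23.5445 V=23.5445[hold]; j=2 S=143.4900 intr=0.0000 cont=5.2810 V=5.2810[hold]; j=3 S=206.5031 intr=0.0000 cont=0.0000 V=0.0000[hold]; j=4 S=297.1882 intr=0.0000 cont=0.0000 V=0.0000[hold]  S*(4)=69.2806
k=3: j=0 S=83.1121 intr=36.1979 cont=36.9741 V=36.9741[hold]; j=1 S=119.6105 intr=0.0000 cont=14.6890 V=14.6890[hold]; j=2 S=172.1370 intr=0.0000 cont=2.7409 V=2.7409[hold]; j=3 S=247.7303 intr=0.0000 cont=0.0000 V=0.0000[hold]  S*(3)=-
k=2: j=0 S=99.7049 intr=19.6051 cont=26.0579 V=26.0579[hold]; j=1 S=143.4900 intr=0.0000 cont=8.9052 V=8.9052[hold]; j=2 S=206.5031 intr=0.0000 cont=1.4225 V=1.4225[hold]  S*(2)=-
k=1: j=0 S=119.6105 intr=0.0000 cont=17.6880 V=17.6880[hold]; j=1 S=172.1370 intr=0.0000 cont=5.2870 V=5.2870[hold]  S*(1)=-
k=0: j=0 S=143.4900 intr=0.0000 cont=11.6522 V=11.6522[hold]  S*(0)=-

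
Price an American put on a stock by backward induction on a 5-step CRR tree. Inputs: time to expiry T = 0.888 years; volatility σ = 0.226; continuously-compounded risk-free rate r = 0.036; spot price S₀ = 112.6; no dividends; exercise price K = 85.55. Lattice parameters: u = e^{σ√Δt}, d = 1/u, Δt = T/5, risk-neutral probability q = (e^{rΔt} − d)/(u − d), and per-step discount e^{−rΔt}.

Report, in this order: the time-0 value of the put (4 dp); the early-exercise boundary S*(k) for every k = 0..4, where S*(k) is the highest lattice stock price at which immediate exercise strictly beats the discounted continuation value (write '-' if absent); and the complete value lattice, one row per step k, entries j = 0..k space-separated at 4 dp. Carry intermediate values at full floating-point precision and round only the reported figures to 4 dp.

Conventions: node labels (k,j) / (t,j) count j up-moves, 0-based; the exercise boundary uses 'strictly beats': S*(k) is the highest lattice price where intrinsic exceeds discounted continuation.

price = 0.5917
boundary = - - - - 76.9282
tree:
0.5917
1.1602 0.0526
2.2699 0.1080 0.0000
4.4298 0.2217 0.0000 0.0000
8.6218 0.4553 0.0000 0.0000 0.0000
15.6105 0.9347 0.0000 0.0000 0.0000 0.0000

Δt=0.17760  u=1.09993  d=0.90915  q=0.50983  discount=0.99363
step 5 (expiry): payoffs max(K−S,0) = 15.6105 0.9347 0.0000 0.0000 0.0000 0.0000
step 4: (k=4,j=0): S=76.9282, K−S=8.6218, hold=8.0766 ⇒ V=8.6218 exercise | (k=4,j=1): S=93.0705, K−S=0.0000, hold=0.4553 ⇒ V=0.4553 continue | (k=4,j=2): S=112.6000, K−S=0.0000, hold=0.0000 ⇒ V=0.0000 continue | (k=4,j=3): S=136.2275, K−S=0.0000, hold=0.0000 ⇒ V=0.0000 continue | (k=4,j=4): S=164.8129, K−S=0.0000, hold=0.0000 ⇒ V=0.0000 continue  boundary S*=76.9282
step 3: (k=3,j=0): S=84.6153, K−S=0.9347, hold=4.4298 ⇒ V=4.4298 continue | (k=3,j=1): S=102.3706, K−S=0.0000, hold=0.2217 ⇒ V=0.2217 continue | (k=3,j=2): S=123.8516, K−S=0.0000, hold=0.0000 ⇒ V=0.0000 continue | (k=3,j=3): S=149.8401, K−S=0.0000, hold=0.0000 ⇒ V=0.0000 continue  boundary S*=-
step 2: (k=2,j=0): S=93.0705, K−S=0.0000, hold=2.2699 ⇒ V=2.2699 continue | (k=2,j=1): S=112.6000, K−S=0.0000, hold=0.1080 ⇒ V=0.1080 continue | (k=2,j=2): S=136.2275, K−S=0.0000, hold=0.0000 ⇒ V=0.0000 continue  boundary S*=-
step 1: (k=1,j=0): S=102.3706, K−S=0.0000, hold=1.1602 ⇒ V=1.1602 continue | (k=1,j=1): S=123.8516, K−S=0.0000, hold=0.0526 ⇒ V=0.0526 continue  boundary S*=-
step 0: (k=0,j=0): S=112.6000, K−S=0.0000, hold=0.5917 ⇒ V=0.5917 continue  boundary S*=-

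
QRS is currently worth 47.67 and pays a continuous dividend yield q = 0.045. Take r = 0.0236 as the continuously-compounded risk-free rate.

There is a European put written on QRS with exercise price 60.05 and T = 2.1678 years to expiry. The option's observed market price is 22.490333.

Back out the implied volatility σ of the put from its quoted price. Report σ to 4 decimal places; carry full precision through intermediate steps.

sigma = 0.5088

At σ = 0.5088 the Black–Scholes value reproduces the quote:
σ√T = 0.5088·√2.1678 = 0.749129
d₁ = (ln(S/K) + (r−q+σ²/2)T) / (σ√T) = (ln(47.67/60.05) + (0.0236−0.045+0.5088²/2)·2.1678) / 0.749129 = (-0.230875 + 0.234206) / 0.749129 = 0.004447
d₂ = d₁ − σ√T = 0.004447 − 0.749129 = -0.744683
e^{−rT} = 0.950127
e^{−qT} = 0.907056
N(−d₁) = 0.498226,  N(−d₂) = 0.771768
V = K·e^{−rT}·N(−d₂) − S·e^{−qT}·N(−d₁) = 44.033311 − 21.542978 = 22.490333 (the quoted price), and the Black–Scholes price is strictly increasing in σ, so σ is unique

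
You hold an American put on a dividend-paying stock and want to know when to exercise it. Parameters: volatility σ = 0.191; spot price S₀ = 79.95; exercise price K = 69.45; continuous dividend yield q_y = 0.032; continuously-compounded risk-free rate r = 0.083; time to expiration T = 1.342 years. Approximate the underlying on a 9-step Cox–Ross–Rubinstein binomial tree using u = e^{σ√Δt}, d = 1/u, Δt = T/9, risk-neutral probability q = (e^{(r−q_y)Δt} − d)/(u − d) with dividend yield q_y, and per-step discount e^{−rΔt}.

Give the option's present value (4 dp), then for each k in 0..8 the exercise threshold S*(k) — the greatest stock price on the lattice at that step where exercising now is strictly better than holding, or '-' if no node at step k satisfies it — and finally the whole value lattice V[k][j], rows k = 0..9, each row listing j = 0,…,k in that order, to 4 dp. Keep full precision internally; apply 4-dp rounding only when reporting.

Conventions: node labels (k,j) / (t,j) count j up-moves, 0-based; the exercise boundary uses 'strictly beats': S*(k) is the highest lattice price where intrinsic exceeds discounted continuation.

Δt=0.14911, u=1.07654, d=0.92890, q=0.53327, disc=e^(-rΔt)=0.98770
k=9 terminal: V=max(K-S,0) → 28.2841 21.7410 14.1580 5.3696 0.0000 0.0000 0.0000 0.0000 0.0000 0.0000
k=8: j=0 S=44.3169 intr=25.1331 cont=24.4898 V=25.1331[EX]; j=1 S=51.3608 intr=18.0892 cont=17.4795 V=18.0892[EX]; j=2 S=59.5242 intr=9.9258 cont=9.3549 V=9.9258[EX]; j=3 S=68.9852 intr=0.4648 cont=2.4753 V=2.4753[hold]; j=4 S=79.9500 intr=0.0000 cont=0.0000 V=0.0000[hold]; j=5 S=92.6575 intr=0.0000 cont=0.0000 V=0.0000[hold]; j=6 S=107.3849 intr=0.0000 cont=0.0000 V=0.0000[hold]; j=7 S=124.4530 intr=0.0000 cont=0.0000 V=0.0000[hold]; j=8 S=144.2340 intr=0.0000 cont=0.0000 V=0.0000[hold]  S*(8)=59.5242
k=7: j=0 S=47.7090 intr=21.7410 cont=21.1139 V=21.7410[EX]; j=1 S=55.2920 intr=14.1580 cont=13.5669 V=14.1580[EX]; j=2 S=64.0804 intr=5.3696 cont=5.8794 V=5.8794[hold]; j=3 S=74.2655 intr=0.0000 cont=1.1411 V=1.1411[hold]; j=4 S=86.0696 intr=0.0000 cont=0.0000 V=0.0000[hold]; j=5 S=99.7498 intr=0.0000 cont=0.0000 V=0.0000[hold]; j=6 S=115.6044 intr=0.0000 cont=0.0000 V=0.0000[hold]; j=7 S=133.9790 intr=0.0000 cont=0.0000 V=0.0000[hold]  S*(7)=55.2920
k=6: j=0 S=51.3608 intr=18.0892 cont=17.4795 V=18.0892[EX]; j=1 S=59.5242 intr=9.9258 cont=9.6234 V=9.9258[EX]; j=2 S=68.9852 intr=0.4648 cont=3.3114 V=3.3114[hold]; j=3 S=79.9500 intr=0.0000 cont=0.5260 V=0.5260[hold]; j=4 S=92.6575 intr=0.0000 cont=0.0000 V=0.0000[hold]; j=5 S=107.3849 intr=0.0000 cont=0.0000 V=0.0000[hold]; j=6 S=124.4530 intr=0.0000 cont=0.0000 V=0.0000[hold]  S*(6)=59.5242
k=5: j=0 S=55.2920 intr=14.1580 cont=13.5669 V=14.1580[EX]; j=1 S=64.0804 intr=5.3696 cont=6.3198 V=6.3198[hold]; j=2 S=74.2655 intr=0.0000 cont=1.8036 V=1.8036[hold]; j=3 S=86.0696 intr=0.0000 cont=0.2425 V=0.2425[hold]; j=4 S=99.7498 intr=0.0000 cont=0.0000 V=0.0000[hold]; j=5 S=115.6044 intr=0.0000 cont=0.0000 V=0.0000[hold]  S*(5)=55.2920
k=4: j=0 S=59.5242 intr=9.9258 cont=9.8553 V=9.9258[EX]; j=1 S=68.9852 intr=0.4648 cont=3.8633 V=3.8633[hold]; j=2 S=79.9500 intr=0.0000 cont=0.9591 V=0.9591[hold]; j=3 S=92.6575 intr=0.0000 cont=0.1118 V=0.1118[hold]; j=4 S=107.3849 intr=0.0000 cont=0.0000 V=0.0000[hold]  S*(4)=59.5242
k=3: j=0 S=64.0804 intr=5.3696 cont=6.6105 V=6.6105[hold]; j=1 S=74.2655 intr=0.0000 cont=2.2861 V=2.2861[hold]; j=2 S=86.0696 intr=0.0000 cont=0.5010 V=0.5010[hold]; j=3 S=99.7498 intr=0.0000 cont=0.0515 V=0.0515[hold]  S*(3)=-
k=2: j=0 S=68.9852 intr=0.4648 cont=4.2515 V=4.2515[hold]; j=1 S=79.9500 intr=0.0000 cont=1.3178 V=1.3178[hold]; j=2 S=92.6575 intr=0.0000 cont=0.2581 V=0.2581[hold]  S*(2)=-
k=1: j=0 S=74.2655 intr=0.0000 cont=2.6540 V=2.6540[hold]; j=1 S=86.0696 intr=0.0000 cont=0.7434 V=0.7434[hold]  S*(1)=-
k=0: j=0 S=79.9500 intr=0.0000 cont=1.6150 V=1.6150[hold]  S*(0)=-

price = 1.6150
boundary = - - - - 59.5242 55.2920 59.5242 55.2920 59.5242
tree:
1.6150
2.6540 0.7434
4.2515 1.3178 0.2581
6.6105 2.2861 0.5010 0.0515
9.9258 3.8633 0.9591 0.1118 0.0000
14.1580 6.3198 1.8036 0.2425 0.0000 0.0000
18.0892 9.9258 3.3114 0.5260 0.0000 0.0000 0.0000
21.7410 14.1580 5.8794 1.1411 0.0000 0.0000 0.0000 0.0000
25.1331 18.0892 9.9258 2.4753 0.0000 0.0000 0.0000 0.0000 0.0000
28.2841 21.7410 14.1580 5.3696 0.0000 0.0000 0.0000 0.0000 0.0000 0.0000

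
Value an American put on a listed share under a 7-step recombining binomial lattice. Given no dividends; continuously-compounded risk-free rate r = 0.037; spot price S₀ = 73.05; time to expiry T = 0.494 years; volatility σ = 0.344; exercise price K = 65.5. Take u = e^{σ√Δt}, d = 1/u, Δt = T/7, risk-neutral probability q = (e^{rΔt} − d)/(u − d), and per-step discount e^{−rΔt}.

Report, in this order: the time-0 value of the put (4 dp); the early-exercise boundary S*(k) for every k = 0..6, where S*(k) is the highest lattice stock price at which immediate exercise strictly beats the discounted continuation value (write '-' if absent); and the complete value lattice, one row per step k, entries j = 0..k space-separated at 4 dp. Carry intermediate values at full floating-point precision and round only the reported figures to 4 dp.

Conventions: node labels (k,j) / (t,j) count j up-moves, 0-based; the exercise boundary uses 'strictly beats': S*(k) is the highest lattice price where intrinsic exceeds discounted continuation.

price = 3.0814
boundary = - - - - 50.6838 46.2574 50.6838
tree:
3.0814
4.8019 1.3174
7.2696 2.2740 0.3346
10.6156 3.8459 0.6597 0.0000
14.8162 6.3254 1.3005 0.0000 0.0000
19.2426 9.9929 2.5640 0.0000 0.0000 0.0000
23.2824 14.8162 5.0551 0.0000 0.0000 0.0000 0.0000
26.9694 19.2426 9.9663 0.0000 0.0000 0.0000 0.0000 0.0000

Δt=0.07057, u=1.09569, d=0.91267, q=0.49146, disc=e^(-rΔt)=0.99739
k=7 terminal: V=max(K-S,0) → 26.9694 19.2426 9.9663 0.0000 0.0000 0.0000 0.0000 0.0000
k=6: j=0 S=42.2176 intr=23.2824 cont=23.1116 V=23.2824[EX]; j=1 S=50.6838 intr=14.8162 cont=14.6454 V=14.8162[EX]; j=2 S=60.8478 intr=4.6522 cont=5.0551 V=5.0551[hold]; j=3 S=73.0500 intr=0.0000 cont=0.0000 V=0.0000[hold]; j=4 S=87.6992 intr=0.0000 cont=0.0000 V=0.0000[hold]; j=5 S=105.2862 intr=0.0000 cont=0.0000 V=0.0000[hold]; j=6 S=126.4000 intr=0.0000 cont=0.0000 V=0.0000[hold]  S*(6)=50.6838
k=5: j=0 S=46.2574 intr=19.2426 cont=19.0718 V=19.2426[EX]; j=1 S=55.5337 intr=9.9663 cont=9.9929 V=9.9929[hold]; j=2 S=66.6703 intr=0.0000 cont=2.5640 V=2.5640[hold]; j=3 S=80.0402 intr=0.0000 cont=0.0000 V=0.0000[hold]; j=4 S=96.0912 intr=0.0000 cont=0.0000 V=0.0000[hold]; j=5 S=115.3611 intr=0.0000 cont=0.0000 V=0.0000[hold]  S*(5)=46.2574
k=4: j=0 S=50.6838 intr=14.8162 cont=14.6585 V=14.8162[EX]; j=1 S=60.8478 intr=4.6522 cont=6.3254 V=6.3254[hold]; j=2 S=73.0500 intr=0.0000 cont=1.3005 V=1.3005[hold]; j=3 S=87.6992 intr=0.0000 cont=0.0000 V=0.0000[hold]; j=4 S=105.2862 intr=0.0000 cont=0.0000 V=0.0000[hold]  S*(4)=50.6838
k=3: j=0 S=55.5337 intr=9.9663 cont=10.6156 V=10.6156[hold]; j=1 S=66.6703 intr=0.0000 cont=3.8459 V=3.8459[hold]; j=2 S=80.0402 intr=0.0000 cont=0.6597 V=0.6597[hold]; j=3 S=96.0912 intr=0.0000 cont=0.0000 V=0.0000[hold]  S*(3)=-
k=2: j=0 S=60.8478 intr=4.6522 cont=7.2696 V=7.2696[hold]; j=1 S=73.0500 intr=0.0000 cont=2.2740 V=2.2740[hold]; j=2 S=87.6992 intr=0.0000 cont=0.3346 V=0.3346[hold]  S*(2)=-
k=1: j=0 S=66.6703 intr=0.0000 cont=4.8019 V=4.8019[hold]; j=1 S=80.0402 intr=0.0000 cont=1.3174 V=1.3174[hold]  S*(1)=-
k=0: j=0 S=73.0500 intr=0.0000 cont=3.0814 V=3.0814[hold]  S*(0)=-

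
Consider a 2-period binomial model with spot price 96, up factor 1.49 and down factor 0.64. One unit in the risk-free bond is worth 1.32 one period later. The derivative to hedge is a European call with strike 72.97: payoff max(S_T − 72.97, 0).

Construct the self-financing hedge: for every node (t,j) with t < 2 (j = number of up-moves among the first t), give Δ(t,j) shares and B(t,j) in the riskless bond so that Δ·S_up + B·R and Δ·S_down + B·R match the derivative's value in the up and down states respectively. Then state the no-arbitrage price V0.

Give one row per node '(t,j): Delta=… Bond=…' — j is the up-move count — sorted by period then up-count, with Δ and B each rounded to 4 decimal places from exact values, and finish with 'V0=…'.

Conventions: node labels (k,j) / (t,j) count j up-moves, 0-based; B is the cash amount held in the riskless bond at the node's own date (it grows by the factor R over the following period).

(0,0): Delta=0.9375 Bond=-35.1086
(1,0): Delta=0.3557 Bond=-10.5957
(1,1): Delta=1.0000 Bond=-55.2803
V0=54.8934

No-arbitrage ⇒ martingale measure with p* = (R−d)/(u−d) = 0.8000.
Expiry values: V(2,0)=0.0000, V(2,1)=18.5756, V(2,2)=140.1596
Node (1,0) S=61.4400: V=(p*·18.5756+(1−p*)·0.0000)/1.32=11.2579; Δ=(18.5756−0.0000)/(91.5456−39.3216)=0.3557; B=V−Δ·S=-10.5957
Node (1,1) S=143.0400: V=(p*·140.1596+(1−p*)·18.5756)/1.32=87.7597; Δ=(140.1596−18.5756)/(213.1296−91.5456)=1.0000; B=V−Δ·S=-55.2803
Node (0,0) S=96.0000: V=(p*·87.7597+(1−p*)·11.2579)/1.32=54.8934; Δ=(87.7597−11.2579)/(143.0400−61.4400)=0.9375; B=V−Δ·S=-35.1086
Verification: the root portfolio costs Δ(0,0)·S0 + B(0,0) = 54.8934, matching V0.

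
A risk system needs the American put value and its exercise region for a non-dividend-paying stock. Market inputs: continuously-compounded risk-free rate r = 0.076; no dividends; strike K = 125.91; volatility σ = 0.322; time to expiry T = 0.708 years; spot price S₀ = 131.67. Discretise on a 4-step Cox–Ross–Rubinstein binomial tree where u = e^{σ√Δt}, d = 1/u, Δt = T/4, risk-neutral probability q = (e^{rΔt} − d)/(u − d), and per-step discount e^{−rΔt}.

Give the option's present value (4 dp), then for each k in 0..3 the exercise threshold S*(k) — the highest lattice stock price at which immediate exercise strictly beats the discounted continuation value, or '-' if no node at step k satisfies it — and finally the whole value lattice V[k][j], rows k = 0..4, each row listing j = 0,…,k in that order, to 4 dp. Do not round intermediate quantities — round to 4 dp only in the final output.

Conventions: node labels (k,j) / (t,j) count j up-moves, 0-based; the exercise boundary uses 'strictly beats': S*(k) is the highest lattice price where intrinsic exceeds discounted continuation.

price = 8.6384
boundary = - - 100.4198 87.6971
tree:
8.6384
15.1312 2.7755
25.4902 5.8123 0.0000
38.2129 12.1720 0.0000 0.0000
49.3236 25.4902 0.0000 0.0000 0.0000

Δt=0.17700  u=1.14507  d=0.87331  q=0.51602  discount=0.98664
step 4 (expiry): payoffs max(K−S,0) = 49.3236 25.4902 0.0000 0.0000 0.0000
step 3: (k=3,j=0): S=87.6971, K−S=38.2129, hold=36.5305 ⇒ V=38.2129 exercise | (k=3,j=1): S=114.9881, K−S=10.9219, hold=12.1720 ⇒ V=12.1720 continue | (k=3,j=2): S=150.7720, K−S=0.0000, hold=0.0000 ⇒ V=0.0000 continue | (k=3,j=3): S=197.6916, K−S=0.0000, hold=0.0000 ⇒ V=0.0000 continue  boundary S*=87.6971
step 2: (k=2,j=0): S=100.4198, K−S=25.4902, hold=24.4443 ⇒ V=25.4902 exercise | (k=2,j=1): S=131.6700, K−S=0.0000, hold=5.8123 ⇒ V=5.8123 continue | (k=2,j=2): S=172.6452, K−S=0.0000, hold=0.0000 ⇒ V=0.0000 continue  boundary S*=100.4198
step 1: (k=1,j=0): S=114.9881, K−S=10.9219, hold=15.1312 ⇒ V=15.1312 continue | (k=1,j=1): S=150.7720, K−S=0.0000, hold=2.7755 ⇒ V=2.7755 continue  boundary S*=-
step 0: (k=0,j=0): S=131.6700, K−S=0.0000, hold=8.6384 ⇒ V=8.6384 continue  boundary S*=-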